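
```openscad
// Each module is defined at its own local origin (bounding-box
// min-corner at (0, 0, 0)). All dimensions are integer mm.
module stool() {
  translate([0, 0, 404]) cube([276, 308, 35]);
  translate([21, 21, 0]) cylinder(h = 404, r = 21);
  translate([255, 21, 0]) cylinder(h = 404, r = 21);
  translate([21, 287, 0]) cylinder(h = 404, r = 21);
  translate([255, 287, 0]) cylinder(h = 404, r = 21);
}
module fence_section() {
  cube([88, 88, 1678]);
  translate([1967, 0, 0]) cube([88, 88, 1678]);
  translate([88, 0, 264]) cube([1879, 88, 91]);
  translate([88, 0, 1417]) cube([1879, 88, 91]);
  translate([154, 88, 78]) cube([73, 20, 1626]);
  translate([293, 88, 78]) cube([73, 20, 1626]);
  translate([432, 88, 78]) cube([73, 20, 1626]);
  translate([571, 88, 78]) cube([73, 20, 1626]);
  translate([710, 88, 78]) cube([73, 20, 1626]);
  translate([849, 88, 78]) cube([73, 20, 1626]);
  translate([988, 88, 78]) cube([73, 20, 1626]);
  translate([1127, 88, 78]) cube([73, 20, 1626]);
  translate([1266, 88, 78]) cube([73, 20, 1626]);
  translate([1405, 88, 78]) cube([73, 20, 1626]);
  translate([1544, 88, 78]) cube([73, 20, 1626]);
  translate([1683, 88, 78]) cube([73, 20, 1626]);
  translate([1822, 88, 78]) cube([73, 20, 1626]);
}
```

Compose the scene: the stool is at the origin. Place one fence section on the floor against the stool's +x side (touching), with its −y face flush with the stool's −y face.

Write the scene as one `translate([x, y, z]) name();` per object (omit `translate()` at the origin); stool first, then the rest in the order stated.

stool();
translate([276, 0, 0]) fence_section();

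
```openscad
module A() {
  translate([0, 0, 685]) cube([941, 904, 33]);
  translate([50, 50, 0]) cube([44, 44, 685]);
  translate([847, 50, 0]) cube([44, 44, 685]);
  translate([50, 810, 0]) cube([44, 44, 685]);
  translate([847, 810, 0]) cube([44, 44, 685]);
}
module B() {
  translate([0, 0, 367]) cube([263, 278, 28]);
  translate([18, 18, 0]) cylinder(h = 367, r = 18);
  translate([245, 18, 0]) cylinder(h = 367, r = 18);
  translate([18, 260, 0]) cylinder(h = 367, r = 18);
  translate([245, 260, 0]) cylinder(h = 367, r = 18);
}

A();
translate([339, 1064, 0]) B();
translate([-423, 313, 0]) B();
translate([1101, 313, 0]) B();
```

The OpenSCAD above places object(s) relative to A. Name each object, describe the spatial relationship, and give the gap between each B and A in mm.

A is a table. B is a stool. Three stools sit around the table at the +y, −x, +x sides. The gap between each stool and the table is 160 mm.

Each stool's nearest face is 160 mm from the table's bounding box.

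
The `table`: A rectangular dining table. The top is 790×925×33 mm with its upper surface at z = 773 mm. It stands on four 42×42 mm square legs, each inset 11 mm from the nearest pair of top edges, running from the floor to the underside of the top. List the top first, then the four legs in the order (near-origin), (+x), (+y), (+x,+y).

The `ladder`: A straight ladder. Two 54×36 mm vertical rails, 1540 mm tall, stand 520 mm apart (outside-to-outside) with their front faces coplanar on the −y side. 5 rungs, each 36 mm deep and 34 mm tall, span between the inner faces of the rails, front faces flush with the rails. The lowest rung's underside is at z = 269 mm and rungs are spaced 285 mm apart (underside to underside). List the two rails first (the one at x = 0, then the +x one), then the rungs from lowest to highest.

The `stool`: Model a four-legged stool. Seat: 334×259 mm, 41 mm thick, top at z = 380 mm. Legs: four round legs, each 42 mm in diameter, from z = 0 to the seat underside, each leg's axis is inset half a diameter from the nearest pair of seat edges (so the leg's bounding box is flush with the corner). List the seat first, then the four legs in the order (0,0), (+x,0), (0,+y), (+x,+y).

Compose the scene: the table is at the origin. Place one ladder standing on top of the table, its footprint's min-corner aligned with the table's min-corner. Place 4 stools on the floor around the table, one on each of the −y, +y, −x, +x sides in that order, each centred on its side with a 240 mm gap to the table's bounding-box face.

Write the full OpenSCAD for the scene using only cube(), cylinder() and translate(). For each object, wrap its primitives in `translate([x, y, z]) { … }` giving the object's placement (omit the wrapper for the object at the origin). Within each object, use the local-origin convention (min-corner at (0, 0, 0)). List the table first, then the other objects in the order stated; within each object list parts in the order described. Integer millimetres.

translate([0, 0, 740]) cube([790, 925, 33]);
translate([11, 11, 0]) cube([42, 42, 740]);
translate([737, 11, 0]) cube([42, 42, 740]);
translate([11, 872, 0]) cube([42, 42, 740]);
translate([737, 872, 0]) cube([42, 42, 740]);
translate([0, 0, 773]) {
  cube([54, 36, 1540]);
  translate([466, 0, 0]) cube([54, 36, 1540]);
  translate([54, 0, 269]) cube([412, 36, 34]);
  translate([54, 0, 554]) cube([412, 36, 34]);
  translate([54, 0, 839]) cube([412, 36, 34]);
  translate([54, 0, 1124]) cube([412, 36, 34]);
  translate([54, 0, 1409]) cube([412, 36, 34]);
}
translate([228, -499, 0]) {
  translate([0, 0, 339]) cube([334, 259, 41]);
  translate([21, 21, 0]) cylinder(h = 339, r = 21);
  translate([313, 21, 0]) cylinder(h = 339, r = 21);
  translate([21, 238, 0]) cylinder(h = 339, r = 21);
  translate([313, 238, 0]) cylinder(h = 339, r = 21);
}
translate([228, 1165, 0]) {
  translate([0, 0, 339]) cube([334, 259, 41]);
  translate([21, 21, 0]) cylinder(h = 339, r = 21);
  translate([313, 21, 0]) cylinder(h = 339, r = 21);
  translate([21, 238, 0]) cylinder(h = 339, r = 21);
  translate([313, 238, 0]) cylinder(h = 339, r = 21);
}
translate([-574, 333, 0]) {
  translate([0, 0, 339]) cube([334, 259, 41]);
  translate([21, 21, 0]) cylinder(h = 339, r = 21);
  translate([313, 21, 0]) cylinder(h = 339, r = 21);
  translate([21, 238, 0]) cylinder(h = 339, r = 21);
  translate([313, 238, 0]) cylinder(h = 339, r = 21);
}
translate([1030, 333, 0]) {
  translate([0, 0, 339]) cube([334, 259, 41]);
  translate([21, 21, 0]) cylinder(h = 339, r = 21);
  translate([313, 21, 0]) cylinder(h = 339, r = 21);
  translate([21, 238, 0]) cylinder(h = 339, r = 21);
  translate([313, 238, 0]) cylinder(h = 339, r = 21);
}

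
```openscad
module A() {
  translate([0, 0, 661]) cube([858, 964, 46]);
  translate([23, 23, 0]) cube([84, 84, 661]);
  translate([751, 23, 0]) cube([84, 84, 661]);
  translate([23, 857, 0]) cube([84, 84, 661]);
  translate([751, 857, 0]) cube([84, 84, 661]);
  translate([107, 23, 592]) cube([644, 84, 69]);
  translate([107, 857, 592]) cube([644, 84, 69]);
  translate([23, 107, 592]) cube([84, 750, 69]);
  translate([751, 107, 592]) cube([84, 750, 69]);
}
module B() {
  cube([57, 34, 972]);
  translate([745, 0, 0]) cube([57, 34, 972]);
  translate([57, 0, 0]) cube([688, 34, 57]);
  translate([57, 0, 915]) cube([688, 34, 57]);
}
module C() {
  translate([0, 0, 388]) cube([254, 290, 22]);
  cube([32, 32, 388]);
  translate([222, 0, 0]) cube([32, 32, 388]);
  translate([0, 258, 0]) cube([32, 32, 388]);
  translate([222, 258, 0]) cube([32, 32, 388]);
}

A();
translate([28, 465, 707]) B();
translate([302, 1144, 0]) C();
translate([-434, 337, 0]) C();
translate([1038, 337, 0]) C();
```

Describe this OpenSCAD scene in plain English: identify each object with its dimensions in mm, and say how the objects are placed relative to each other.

A is a rectangular dining table. The top is 858×964×46 mm with its upper surface at z = 707 mm. It stands on four 84×84 mm square legs, each inset 23 mm from the nearest pair of top edges, running from the floor to the underside of the top. Four apron rails, 84 mm thick and 69 mm tall, run between adjacent legs with their top edges flush with the underside of the top and their outer faces flush with the legs' outer faces.

B is a rectangular picture frame lying in the x–z plane (depth along y). The opening is 688 mm wide (x) by 858 mm tall (z), surrounded by a border 57 mm wide on all four sides. The frame is 34 mm deep and is made of two full-height vertical stiles with two horizontal rails fitted between them.

C is a simple wooden stool: a rectangular seat 254 mm (x) by 290 mm (y), 22 mm thick, top face at z = 410 mm, on four square legs, each 32×32 mm in cross-section. The legs rest on z = 0, each flush with a corner of the seat.

The picture frame is on top of the table, centred. Three stools sit around the table at the +y, −x, +x sides.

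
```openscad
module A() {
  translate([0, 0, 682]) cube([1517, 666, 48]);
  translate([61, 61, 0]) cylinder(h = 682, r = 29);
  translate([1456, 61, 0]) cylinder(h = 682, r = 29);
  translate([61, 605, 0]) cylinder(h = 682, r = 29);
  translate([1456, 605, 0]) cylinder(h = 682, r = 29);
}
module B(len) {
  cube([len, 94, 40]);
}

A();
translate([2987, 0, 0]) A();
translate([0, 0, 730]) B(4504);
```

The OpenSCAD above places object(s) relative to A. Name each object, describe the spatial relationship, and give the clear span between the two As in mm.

Second table starts at x = 2987; first ends at x = 1517; clear span = 2987 − 1517 = 1470 mm.

A is a table. B is a beam. A beam spans the tops of two tables. The clear span between the two tables is 1470 mm.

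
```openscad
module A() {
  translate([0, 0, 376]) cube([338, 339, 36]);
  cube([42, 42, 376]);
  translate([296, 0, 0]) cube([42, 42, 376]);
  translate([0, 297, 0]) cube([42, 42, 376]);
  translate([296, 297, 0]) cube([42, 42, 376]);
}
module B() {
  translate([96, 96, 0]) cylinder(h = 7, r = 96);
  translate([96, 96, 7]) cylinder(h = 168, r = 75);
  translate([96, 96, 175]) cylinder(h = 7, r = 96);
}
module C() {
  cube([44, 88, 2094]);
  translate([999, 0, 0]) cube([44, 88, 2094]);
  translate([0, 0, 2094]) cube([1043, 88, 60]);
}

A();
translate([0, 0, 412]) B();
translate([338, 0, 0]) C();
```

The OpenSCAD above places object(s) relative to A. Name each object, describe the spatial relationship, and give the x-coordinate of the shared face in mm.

A is a stool. B is a spool. C is a door frame. The spool is on top of the stool. The door frame is against the stool's +x side, with their −y faces flush. The x-coordinate of the shared face is 338 mm.

The stool's +x face and the door frame's −x face are both at x = 338 mm.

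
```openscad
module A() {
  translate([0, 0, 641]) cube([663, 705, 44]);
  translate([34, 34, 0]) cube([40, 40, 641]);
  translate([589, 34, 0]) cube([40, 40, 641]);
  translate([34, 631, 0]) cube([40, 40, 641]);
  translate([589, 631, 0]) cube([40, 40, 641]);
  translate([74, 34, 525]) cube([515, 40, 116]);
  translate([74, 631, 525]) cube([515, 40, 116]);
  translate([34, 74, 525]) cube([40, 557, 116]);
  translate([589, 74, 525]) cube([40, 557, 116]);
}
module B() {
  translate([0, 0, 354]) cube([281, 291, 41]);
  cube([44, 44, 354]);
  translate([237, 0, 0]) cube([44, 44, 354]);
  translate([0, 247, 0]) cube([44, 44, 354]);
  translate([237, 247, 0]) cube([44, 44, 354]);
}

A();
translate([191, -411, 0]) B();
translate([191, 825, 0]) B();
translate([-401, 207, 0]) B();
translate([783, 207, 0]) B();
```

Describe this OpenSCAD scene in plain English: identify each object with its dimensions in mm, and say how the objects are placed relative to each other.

A is a table with a 663×705 mm rectangular top, 44 mm thick, top surface at z = 685 mm, supported by four 40×40 mm square legs, each inset 34 mm from the nearest pair of top edges, running from the floor. Four apron rails, 40 mm thick and 116 mm tall, run between adjacent legs with their top edges flush with the underside of the top and their outer faces flush with the legs' outer faces.

B is a four-legged stool. The seat is a 281×291×41 mm slab whose top surface is at z = 395 mm; four square legs, each 44×44 mm in cross-section, run from the floor (z = 0) to the underside of the seat, each flush with a corner of the seat.

Four stools sit around the table at the −y, +y, −x, +x sides.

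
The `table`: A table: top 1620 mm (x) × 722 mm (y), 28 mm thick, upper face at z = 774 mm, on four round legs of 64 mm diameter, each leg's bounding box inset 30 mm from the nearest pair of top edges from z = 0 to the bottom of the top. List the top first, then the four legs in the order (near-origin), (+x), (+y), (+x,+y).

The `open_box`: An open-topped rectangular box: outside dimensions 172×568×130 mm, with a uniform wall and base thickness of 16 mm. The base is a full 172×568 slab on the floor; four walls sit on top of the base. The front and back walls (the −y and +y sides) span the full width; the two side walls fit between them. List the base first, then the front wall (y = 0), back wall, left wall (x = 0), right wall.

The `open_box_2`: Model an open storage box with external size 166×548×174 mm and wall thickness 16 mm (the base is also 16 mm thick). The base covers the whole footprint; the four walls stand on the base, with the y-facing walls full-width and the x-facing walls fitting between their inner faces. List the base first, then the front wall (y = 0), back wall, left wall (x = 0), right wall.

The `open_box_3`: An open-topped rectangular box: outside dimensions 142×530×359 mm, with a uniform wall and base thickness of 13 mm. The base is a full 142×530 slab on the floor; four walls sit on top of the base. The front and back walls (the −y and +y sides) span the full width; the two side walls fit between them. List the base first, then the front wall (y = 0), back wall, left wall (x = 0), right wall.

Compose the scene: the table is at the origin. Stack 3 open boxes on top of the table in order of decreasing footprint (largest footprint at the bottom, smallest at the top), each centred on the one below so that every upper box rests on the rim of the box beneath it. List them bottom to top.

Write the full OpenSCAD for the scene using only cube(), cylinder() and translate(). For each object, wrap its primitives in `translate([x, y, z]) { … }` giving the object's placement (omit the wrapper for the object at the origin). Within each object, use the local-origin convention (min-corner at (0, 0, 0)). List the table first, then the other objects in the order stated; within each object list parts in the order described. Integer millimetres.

translate([0, 0, 746]) cube([1620, 722, 28]);
translate([62, 62, 0]) cylinder(h = 746, r = 32);
translate([1558, 62, 0]) cylinder(h = 746, r = 32);
translate([62, 660, 0]) cylinder(h = 746, r = 32);
translate([1558, 660, 0]) cylinder(h = 746, r = 32);
translate([724, 77, 774]) {
  cube([172, 568, 16]);
  translate([0, 0, 16]) cube([172, 16, 114]);
  translate([0, 552, 16]) cube([172, 16, 114]);
  translate([0, 16, 16]) cube([16, 536, 114]);
  translate([156, 16, 16]) cube([16, 536, 114]);
}
translate([727, 87, 904]) {
  cube([166, 548, 16]);
  translate([0, 0, 16]) cube([166, 16, 158]);
  translate([0, 532, 16]) cube([166, 16, 158]);
  translate([0, 16, 16]) cube([16, 516, 158]);
  translate([150, 16, 16]) cube([16, 516, 158]);
}
translate([739, 96, 1078]) {
  cube([142, 530, 13]);
  translate([0, 0, 13]) cube([142, 13, 346]);
  translate([0, 517, 13]) cube([142, 13, 346]);
  translate([0, 13, 13]) cube([13, 504, 346]);
  translate([129, 13, 13]) cube([13, 504, 346]);
}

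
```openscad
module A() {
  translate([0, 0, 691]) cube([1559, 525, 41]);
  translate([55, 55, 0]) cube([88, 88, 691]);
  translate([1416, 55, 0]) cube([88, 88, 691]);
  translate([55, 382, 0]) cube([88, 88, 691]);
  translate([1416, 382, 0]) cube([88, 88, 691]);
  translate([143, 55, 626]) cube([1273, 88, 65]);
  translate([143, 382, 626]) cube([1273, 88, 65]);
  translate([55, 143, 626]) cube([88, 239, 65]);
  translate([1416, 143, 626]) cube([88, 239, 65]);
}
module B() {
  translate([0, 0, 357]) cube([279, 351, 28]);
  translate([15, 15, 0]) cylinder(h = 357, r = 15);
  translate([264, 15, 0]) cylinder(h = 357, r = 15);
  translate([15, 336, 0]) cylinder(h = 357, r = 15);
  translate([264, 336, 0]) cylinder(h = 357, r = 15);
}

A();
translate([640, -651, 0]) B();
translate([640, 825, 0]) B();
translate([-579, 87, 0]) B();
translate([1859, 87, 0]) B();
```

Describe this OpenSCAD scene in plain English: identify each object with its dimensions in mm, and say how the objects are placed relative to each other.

A is a table with a 1559×525 mm rectangular top, 41 mm thick, top surface at z = 732 mm, supported by four 88×88 mm square legs, each inset 55 mm from the nearest pair of top edges, running from the floor. Four apron rails, 88 mm thick and 65 mm tall, run between adjacent legs with their top edges flush with the underside of the top and their outer faces flush with the legs' outer faces.

B is a four-legged stool. The seat is 279×351 mm, 28 mm thick, top at z = 385 mm. It stands on four round legs, each 30 mm in diameter, from z = 0 to the seat underside, each leg's axis is inset half a diameter from the nearest pair of seat edges (so the leg's bounding box is flush with the corner).

Four stools sit around the table at the −y, +y, −x, +x sides.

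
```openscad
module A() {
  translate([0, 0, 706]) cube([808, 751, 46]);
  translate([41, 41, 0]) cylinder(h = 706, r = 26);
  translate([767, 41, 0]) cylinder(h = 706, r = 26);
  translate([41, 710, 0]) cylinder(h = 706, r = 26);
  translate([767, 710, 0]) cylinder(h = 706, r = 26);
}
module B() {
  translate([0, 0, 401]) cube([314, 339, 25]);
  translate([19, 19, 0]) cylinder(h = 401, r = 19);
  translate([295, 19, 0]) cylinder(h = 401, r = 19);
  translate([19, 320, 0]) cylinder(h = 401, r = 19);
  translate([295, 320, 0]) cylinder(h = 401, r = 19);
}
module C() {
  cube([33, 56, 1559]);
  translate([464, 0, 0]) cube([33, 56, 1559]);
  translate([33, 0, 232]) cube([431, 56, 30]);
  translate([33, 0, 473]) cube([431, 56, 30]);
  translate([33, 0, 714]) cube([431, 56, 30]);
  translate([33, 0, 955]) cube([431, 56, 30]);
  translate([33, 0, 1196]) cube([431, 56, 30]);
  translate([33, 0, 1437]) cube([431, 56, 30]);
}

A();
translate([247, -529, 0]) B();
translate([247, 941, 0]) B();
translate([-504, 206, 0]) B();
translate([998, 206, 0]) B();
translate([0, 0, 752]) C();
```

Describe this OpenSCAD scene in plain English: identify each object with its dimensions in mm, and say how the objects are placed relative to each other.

A is a rectangular dining table. The top is 808×751×46 mm with its upper surface at z = 752 mm. It stands on four round legs of 52 mm diameter, each leg's bounding box inset 15 mm from the nearest pair of top edges, running from the floor to the underside of the top.

B is a simple wooden stool: a rectangular seat 314 mm (x) by 339 mm (y), 25 mm thick, top face at z = 426 mm, on four round legs, each 38 mm in diameter. The legs rest on z = 0, each leg's axis is inset half a diameter from the nearest pair of seat edges (so the leg's bounding box is flush with the corner).

C is a straight ladder. Two 33×56 mm vertical rails, 1559 mm tall, stand 497 mm apart (outside-to-outside) with their front faces coplanar on the −y side. 6 rungs, each 56 mm deep and 30 mm tall, span between the inner faces of the rails, front faces flush with the rails. The lowest rung's underside is at z = 232 mm and rungs are spaced 241 mm apart (underside to underside).

Four stools sit around the table at the −y, +y, −x, +x sides. The ladder is on top of the table.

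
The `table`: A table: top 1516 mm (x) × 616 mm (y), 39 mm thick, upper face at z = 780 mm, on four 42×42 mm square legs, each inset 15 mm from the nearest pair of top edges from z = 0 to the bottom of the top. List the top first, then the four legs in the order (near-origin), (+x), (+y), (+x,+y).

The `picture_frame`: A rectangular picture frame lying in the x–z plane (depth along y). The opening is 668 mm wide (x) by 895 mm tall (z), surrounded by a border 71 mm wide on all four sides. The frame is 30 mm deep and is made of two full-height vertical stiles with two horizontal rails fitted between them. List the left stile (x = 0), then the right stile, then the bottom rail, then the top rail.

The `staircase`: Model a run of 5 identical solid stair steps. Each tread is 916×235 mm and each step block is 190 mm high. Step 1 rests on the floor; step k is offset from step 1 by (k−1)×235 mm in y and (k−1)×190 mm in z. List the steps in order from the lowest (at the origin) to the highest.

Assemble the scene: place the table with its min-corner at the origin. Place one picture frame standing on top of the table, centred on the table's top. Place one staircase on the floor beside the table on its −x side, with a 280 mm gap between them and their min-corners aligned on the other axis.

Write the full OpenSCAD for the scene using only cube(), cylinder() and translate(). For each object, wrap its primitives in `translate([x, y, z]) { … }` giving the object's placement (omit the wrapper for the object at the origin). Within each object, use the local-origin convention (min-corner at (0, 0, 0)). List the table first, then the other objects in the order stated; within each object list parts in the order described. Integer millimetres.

translate([0, 0, 741]) cube([1516, 616, 39]);
translate([15, 15, 0]) cube([42, 42, 741]);
translate([1459, 15, 0]) cube([42, 42, 741]);
translate([15, 559, 0]) cube([42, 42, 741]);
translate([1459, 559, 0]) cube([42, 42, 741]);
translate([353, 293, 780]) {
  cube([71, 30, 1037]);
  translate([739, 0, 0]) cube([71, 30, 1037]);
  translate([71, 0, 0]) cube([668, 30, 71]);
  translate([71, 0, 966]) cube([668, 30, 71]);
}
translate([-1196, 0, 0]) {
  cube([916, 235, 190]);
  translate([0, 235, 190]) cube([916, 235, 190]);
  translate([0, 470, 380]) cube([916, 235, 190]);
  translate([0, 705, 570]) cube([916, 235, 190]);
  translate([0, 940, 760]) cube([916, 235, 190]);
}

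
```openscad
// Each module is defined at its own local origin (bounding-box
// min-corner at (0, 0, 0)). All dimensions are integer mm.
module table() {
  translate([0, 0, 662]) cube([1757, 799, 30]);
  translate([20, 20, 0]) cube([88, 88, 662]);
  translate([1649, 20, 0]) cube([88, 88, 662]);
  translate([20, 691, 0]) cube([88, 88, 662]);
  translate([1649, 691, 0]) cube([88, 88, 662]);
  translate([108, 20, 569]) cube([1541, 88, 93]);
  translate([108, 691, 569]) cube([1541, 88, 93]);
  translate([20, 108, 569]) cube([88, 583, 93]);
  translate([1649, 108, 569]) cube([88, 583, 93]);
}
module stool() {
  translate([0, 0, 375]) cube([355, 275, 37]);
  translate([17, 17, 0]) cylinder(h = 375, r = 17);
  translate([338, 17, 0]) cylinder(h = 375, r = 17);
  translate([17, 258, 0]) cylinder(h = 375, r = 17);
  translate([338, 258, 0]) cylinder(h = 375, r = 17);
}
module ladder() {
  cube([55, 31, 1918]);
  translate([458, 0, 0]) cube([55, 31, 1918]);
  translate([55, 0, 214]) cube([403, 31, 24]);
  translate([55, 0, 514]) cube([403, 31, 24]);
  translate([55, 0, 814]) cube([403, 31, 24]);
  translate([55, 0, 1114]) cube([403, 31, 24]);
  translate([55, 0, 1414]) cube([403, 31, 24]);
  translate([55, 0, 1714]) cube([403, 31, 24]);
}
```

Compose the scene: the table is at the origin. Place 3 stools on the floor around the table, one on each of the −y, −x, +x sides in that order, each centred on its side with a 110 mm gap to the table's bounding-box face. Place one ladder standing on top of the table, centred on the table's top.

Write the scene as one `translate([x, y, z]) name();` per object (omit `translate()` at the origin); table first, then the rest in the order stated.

table();
translate([701, -385, 0]) stool();
translate([-465, 262, 0]) stool();
translate([1867, 262, 0]) stool();
translate([622, 384, 692]) ladder();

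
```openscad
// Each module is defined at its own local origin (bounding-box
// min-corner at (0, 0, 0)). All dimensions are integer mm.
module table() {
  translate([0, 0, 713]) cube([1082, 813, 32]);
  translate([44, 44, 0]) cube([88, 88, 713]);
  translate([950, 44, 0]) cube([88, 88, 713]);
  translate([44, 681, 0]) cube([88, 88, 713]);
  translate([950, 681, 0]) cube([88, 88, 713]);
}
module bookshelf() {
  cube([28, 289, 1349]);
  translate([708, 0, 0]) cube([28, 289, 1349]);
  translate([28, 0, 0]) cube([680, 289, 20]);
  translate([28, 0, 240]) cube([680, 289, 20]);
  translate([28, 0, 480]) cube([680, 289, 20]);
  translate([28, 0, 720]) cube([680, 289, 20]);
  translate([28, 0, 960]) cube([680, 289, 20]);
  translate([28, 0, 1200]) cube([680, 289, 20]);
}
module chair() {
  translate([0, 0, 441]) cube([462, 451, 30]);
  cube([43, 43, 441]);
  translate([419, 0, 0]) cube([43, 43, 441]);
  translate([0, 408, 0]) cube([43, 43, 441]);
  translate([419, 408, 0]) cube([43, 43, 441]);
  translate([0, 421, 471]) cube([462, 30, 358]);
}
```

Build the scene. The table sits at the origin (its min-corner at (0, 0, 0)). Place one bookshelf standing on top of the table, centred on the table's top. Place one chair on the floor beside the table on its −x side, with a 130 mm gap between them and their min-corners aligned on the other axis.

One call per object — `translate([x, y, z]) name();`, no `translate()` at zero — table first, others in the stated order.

table();
translate([173, 262, 745]) bookshelf();
translate([-592, 0, 0]) chair();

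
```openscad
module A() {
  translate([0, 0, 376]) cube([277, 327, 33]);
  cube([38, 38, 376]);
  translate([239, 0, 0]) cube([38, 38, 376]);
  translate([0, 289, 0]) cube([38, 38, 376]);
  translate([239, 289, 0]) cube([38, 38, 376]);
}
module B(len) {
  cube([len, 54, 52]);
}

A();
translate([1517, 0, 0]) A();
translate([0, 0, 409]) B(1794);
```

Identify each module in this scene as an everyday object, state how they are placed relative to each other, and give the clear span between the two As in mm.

A is a stool. B is a beam. A beam spans the tops of two stools. The clear span between the two stools is 1240 mm.

Second stool starts at x = 1517; first ends at x = 277; clear span = 1517 − 277 = 1240 mm.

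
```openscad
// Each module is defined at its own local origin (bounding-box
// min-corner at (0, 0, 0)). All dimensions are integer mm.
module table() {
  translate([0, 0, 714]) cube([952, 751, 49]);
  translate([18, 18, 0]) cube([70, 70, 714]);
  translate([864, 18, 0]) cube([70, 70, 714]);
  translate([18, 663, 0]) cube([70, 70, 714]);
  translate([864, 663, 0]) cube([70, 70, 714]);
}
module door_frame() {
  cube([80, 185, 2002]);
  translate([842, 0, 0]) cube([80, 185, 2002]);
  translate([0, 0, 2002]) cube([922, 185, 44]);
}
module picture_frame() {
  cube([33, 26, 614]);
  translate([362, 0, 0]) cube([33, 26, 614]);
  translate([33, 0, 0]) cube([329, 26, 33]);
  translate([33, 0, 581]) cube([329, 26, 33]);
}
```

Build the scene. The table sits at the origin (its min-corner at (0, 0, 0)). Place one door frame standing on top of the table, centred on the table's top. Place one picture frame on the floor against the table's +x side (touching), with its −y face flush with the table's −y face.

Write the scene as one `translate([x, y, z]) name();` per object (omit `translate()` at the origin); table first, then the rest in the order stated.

table();
translate([15, 283, 763]) door_frame();
translate([952, 0, 0]) picture_frame();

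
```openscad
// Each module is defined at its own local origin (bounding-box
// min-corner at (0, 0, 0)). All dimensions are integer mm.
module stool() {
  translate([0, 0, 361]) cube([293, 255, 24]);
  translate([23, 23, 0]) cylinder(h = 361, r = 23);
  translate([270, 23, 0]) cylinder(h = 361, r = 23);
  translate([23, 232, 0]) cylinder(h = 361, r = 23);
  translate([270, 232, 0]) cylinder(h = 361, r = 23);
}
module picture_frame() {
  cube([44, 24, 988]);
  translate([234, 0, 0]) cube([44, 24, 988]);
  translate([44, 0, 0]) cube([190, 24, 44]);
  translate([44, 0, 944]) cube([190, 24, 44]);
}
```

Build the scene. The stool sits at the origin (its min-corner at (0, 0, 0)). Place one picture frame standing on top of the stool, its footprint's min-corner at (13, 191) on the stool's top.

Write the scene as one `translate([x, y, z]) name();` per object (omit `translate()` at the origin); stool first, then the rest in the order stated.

stool();
translate([13, 191, 385]) picture_frame();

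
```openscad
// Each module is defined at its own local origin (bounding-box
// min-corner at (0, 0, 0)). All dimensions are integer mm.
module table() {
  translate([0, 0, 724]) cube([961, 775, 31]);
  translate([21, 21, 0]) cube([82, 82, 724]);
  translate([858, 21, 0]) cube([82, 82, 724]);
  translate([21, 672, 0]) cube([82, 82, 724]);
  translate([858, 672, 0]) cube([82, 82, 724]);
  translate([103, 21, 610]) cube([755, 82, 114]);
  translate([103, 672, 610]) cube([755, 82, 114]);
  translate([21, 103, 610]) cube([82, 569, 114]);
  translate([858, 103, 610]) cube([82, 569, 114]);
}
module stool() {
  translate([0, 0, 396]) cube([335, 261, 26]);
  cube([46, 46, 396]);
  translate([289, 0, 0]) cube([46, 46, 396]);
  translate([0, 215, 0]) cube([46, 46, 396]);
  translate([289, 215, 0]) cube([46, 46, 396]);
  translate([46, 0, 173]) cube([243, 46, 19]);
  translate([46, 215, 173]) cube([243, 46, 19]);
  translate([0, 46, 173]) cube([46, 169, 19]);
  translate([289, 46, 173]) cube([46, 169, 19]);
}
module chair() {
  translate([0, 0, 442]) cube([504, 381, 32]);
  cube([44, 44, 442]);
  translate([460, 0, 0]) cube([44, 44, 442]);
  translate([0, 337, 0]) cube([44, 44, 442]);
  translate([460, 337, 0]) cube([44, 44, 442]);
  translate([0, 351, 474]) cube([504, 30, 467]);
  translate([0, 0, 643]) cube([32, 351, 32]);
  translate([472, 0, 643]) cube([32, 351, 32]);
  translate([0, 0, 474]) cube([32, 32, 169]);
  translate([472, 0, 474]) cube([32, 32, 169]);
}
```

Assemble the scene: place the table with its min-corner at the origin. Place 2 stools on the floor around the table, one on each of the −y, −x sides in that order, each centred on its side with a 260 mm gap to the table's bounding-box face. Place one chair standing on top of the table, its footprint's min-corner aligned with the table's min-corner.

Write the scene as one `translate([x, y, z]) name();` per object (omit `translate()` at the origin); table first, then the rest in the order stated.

table();
translate([313, -521, 0]) stool();
translate([-595, 257, 0]) stool();
translate([0, 0, 755]) chair();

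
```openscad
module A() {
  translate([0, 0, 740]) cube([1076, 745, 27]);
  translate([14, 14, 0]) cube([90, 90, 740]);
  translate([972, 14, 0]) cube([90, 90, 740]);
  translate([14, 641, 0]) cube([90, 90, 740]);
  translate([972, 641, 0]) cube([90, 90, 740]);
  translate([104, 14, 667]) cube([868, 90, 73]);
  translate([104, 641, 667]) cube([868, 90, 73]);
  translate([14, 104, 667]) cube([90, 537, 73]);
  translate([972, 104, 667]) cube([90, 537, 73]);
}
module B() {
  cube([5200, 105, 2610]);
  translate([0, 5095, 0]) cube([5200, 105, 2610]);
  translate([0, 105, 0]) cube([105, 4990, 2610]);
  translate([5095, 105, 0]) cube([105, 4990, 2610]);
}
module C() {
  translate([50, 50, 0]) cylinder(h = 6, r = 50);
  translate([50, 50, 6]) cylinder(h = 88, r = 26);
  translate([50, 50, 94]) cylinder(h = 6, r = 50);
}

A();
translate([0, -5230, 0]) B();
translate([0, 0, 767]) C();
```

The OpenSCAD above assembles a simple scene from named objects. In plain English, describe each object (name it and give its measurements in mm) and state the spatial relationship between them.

A is a table: top 1076 mm (x) × 745 mm (y), 27 mm thick, upper face at z = 767 mm, on four 90×90 mm square legs, each inset 14 mm from the nearest pair of top edges, running from z = 0 to the bottom of the top. Four apron rails, 90 mm thick and 73 mm tall, run between adjacent legs with their top edges flush with the underside of the top and their outer faces flush with the legs' outer faces.

B is the wall frame of a small rectangular building: four walls, each 2610 mm tall and 105 mm thick, enclosing a footprint 5200 mm (x) by 5200 mm (y) outside-to-outside, with no floor or roof. The front and back walls (the −y and +y sides) span the full width; the two side walls fit between them.

C is a spool: two coaxial disc flanges of radius 50 mm and thickness 6 mm, joined by a core cylinder of radius 26 mm and height 88 mm. The lower flange rests on z = 0 and the three cylinders share a vertical axis.

The house frame is on the floor beside the table on its −y side. The spool is on top of the table.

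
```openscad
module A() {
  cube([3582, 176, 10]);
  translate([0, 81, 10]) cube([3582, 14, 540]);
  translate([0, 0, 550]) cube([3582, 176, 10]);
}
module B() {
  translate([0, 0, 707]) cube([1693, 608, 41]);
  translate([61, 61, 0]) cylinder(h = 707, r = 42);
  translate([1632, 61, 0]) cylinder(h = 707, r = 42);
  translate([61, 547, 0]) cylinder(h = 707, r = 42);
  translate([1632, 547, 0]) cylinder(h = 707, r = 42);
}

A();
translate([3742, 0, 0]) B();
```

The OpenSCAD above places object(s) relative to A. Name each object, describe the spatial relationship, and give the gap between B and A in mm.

The table's nearest face is 160 mm from the I-beam's +x face.

A is an I-beam. B is a table. The table is on the floor beside the I-beam on its +x side. The gap between the table and the I-beam is 160 mm.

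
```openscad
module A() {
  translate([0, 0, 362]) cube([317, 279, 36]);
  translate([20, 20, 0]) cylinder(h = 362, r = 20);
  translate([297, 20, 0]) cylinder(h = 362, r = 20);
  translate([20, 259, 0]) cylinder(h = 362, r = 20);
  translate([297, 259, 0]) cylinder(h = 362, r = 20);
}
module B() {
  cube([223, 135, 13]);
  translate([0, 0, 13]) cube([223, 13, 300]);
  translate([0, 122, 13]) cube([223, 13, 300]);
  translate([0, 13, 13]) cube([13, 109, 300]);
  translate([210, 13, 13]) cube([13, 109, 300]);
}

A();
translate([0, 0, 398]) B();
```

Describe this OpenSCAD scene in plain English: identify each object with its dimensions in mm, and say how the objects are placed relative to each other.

A is a simple wooden stool: a rectangular seat 317 mm (x) by 279 mm (y), 36 mm thick, top face at z = 398 mm, on four round legs, each 40 mm in diameter. The legs rest on z = 0, each leg's axis is inset half a diameter from the nearest pair of seat edges (so the leg's bounding box is flush with the corner).

B is an open storage box with external size 223×135×313 mm and wall thickness 13 mm (the base is also 13 mm thick). The base covers the whole footprint; the four walls stand on the base, with the y-facing walls full-width and the x-facing walls fitting between their inner faces.

The open box is on top of the stool.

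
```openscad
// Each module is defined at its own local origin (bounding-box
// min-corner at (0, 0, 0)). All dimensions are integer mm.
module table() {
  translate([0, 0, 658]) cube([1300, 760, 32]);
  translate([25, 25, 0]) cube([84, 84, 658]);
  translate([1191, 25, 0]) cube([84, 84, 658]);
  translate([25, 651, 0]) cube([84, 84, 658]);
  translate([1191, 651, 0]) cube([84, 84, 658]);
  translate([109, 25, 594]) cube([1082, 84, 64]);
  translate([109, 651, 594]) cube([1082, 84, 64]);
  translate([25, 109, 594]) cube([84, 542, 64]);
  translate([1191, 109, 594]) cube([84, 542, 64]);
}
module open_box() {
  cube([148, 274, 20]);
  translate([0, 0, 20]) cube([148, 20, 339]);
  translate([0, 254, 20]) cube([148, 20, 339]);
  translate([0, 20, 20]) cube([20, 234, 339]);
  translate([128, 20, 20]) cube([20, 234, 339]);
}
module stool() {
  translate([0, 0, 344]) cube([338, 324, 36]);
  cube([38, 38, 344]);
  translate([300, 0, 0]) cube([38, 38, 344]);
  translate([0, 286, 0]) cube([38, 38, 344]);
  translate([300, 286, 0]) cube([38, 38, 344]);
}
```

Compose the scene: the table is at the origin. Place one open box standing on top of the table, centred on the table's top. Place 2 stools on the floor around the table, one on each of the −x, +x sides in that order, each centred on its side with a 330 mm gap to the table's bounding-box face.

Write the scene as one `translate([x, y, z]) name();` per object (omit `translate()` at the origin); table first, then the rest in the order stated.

table();
translate([576, 243, 690]) open_box();
translate([-668, 218, 0]) stool();
translate([1630, 218, 0]) stool();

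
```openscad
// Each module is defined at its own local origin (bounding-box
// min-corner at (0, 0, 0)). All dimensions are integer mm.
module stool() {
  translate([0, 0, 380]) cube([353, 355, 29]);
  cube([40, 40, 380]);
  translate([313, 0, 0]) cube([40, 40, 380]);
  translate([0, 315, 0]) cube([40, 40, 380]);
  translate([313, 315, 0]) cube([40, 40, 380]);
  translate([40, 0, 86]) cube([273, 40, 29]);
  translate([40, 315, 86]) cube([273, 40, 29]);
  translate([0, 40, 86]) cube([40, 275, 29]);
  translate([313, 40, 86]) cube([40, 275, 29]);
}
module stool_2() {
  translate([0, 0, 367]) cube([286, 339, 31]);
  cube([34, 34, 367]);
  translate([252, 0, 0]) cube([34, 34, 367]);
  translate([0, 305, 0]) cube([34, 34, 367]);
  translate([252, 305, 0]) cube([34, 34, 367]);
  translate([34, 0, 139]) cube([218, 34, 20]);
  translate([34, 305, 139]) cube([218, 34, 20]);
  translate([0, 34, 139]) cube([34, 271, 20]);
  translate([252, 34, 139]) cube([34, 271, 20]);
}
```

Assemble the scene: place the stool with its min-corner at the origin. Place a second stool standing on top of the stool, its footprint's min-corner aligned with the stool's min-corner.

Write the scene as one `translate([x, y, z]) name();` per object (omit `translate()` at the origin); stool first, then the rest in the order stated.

stool();
translate([0, 0, 409]) stool_2();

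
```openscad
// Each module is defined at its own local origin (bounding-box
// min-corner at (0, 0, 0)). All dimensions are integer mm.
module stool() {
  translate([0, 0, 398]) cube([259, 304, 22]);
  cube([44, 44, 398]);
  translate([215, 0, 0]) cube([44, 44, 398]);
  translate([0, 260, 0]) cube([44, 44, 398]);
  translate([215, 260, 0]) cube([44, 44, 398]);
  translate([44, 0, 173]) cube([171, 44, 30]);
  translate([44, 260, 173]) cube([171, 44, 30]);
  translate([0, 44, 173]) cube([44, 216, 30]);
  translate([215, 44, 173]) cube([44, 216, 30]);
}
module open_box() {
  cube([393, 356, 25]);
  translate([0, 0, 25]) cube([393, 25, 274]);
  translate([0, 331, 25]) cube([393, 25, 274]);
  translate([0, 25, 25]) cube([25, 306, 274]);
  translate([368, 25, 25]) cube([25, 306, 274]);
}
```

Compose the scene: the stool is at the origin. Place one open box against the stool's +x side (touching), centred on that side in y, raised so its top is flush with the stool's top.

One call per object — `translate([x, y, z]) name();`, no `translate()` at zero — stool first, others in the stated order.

stool();
translate([259, -26, 121]) open_box();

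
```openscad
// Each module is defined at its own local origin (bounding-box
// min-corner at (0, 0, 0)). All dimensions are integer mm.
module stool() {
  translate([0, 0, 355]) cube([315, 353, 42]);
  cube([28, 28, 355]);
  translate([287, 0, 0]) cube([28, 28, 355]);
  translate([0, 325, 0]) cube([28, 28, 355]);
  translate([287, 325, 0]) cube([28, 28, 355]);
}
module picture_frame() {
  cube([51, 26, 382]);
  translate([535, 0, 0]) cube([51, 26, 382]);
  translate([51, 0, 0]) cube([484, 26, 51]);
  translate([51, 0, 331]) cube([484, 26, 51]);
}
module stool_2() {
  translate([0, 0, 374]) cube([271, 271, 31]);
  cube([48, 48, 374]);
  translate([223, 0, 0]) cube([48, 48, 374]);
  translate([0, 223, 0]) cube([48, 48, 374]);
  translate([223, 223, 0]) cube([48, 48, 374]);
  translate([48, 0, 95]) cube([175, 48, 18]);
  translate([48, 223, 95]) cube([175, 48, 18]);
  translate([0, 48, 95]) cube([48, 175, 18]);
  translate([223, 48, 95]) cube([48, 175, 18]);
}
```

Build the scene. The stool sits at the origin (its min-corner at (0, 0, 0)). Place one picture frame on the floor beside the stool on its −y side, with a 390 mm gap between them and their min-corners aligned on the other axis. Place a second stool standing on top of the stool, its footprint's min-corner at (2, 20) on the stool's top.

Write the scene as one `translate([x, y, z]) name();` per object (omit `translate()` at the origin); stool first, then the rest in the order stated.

stool();
translate([0, -416, 0]) picture_frame();
translate([2, 20, 397]) stool_2();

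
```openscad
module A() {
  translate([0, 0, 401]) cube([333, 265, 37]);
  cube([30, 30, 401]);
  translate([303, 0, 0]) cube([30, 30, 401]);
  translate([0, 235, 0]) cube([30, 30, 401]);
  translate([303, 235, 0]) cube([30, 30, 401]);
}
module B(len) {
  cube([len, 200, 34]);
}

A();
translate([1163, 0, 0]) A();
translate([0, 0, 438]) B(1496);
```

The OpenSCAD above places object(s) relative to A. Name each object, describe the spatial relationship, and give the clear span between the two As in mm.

A is a stool. B is a beam. A beam spans the tops of two stools. The clear span between the two stools is 830 mm.

Second stool starts at x = 1163; first ends at x = 333; clear span = 1163 − 333 = 830 mm.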